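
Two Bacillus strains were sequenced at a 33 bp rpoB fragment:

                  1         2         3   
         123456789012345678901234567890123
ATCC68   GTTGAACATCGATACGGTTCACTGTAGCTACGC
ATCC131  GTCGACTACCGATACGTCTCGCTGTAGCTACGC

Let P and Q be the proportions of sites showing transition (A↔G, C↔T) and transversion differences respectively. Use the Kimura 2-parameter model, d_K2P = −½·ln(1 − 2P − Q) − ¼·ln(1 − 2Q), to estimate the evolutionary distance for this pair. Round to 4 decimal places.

Mismatches occur at site 3 (T→C, transition), site 6 (A→C, transversion), site 7 (C→T, transition), site 9 (T→C, transition), site 17 (G→T, transversion), site 18 (T→C, transition), site 21 (A→G, transition).
Of the 7 differences, 5 transitions and 2 transversions over 33 sites: P = 5/33 = 0.151515, Q = 2/33 = 0.060606.
d = −0.5·ln(0.636364) − 0.25·ln(0.878788) = −0.5·(-0.451985) − 0.25·(-0.129212) = 0.2583.

0.2583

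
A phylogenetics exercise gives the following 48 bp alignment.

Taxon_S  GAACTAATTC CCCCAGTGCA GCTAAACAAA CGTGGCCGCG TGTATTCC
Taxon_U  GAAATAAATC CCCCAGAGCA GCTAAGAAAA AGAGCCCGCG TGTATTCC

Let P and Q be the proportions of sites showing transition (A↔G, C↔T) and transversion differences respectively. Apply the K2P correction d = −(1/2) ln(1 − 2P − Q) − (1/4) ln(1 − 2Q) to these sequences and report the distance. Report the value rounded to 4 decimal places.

0.1900

Mismatches occur at site 4 (C/A, transversion), site 8 (T/A, transversion), site 17 (T/A, transversion), site 26 (A/G, transition), site 27 (C/A, transversion), site 31 (C/A, transversion), site 33 (T/A, transversion), site 35 (G/C, transversion).
Of the 8 differences, 1 transition and 7 transversions over 48 sites: P = 1/48 = 0.020833, Q = 7/48 = 0.145833.
d = −0.5·ln(0.812501) − 0.25·ln(0.708334) = −0.5·(-0.207638) − 0.25·(-0.344840) = 0.1900.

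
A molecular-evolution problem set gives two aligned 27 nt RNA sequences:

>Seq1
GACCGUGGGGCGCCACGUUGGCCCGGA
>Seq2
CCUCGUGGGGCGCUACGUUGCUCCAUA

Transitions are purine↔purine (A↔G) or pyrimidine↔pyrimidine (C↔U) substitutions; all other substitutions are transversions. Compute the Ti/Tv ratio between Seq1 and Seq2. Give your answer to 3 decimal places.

1.000

Differing sites — 1:G/C (Tv); 2:A/C (Tv); 3:C/U (Ti); 14:C/U (Ti); 21:G/C (Tv); 22:C/U (Ti); 25:G/A (Ti); 26:G/U (Tv).
Of the 8 differences, 4 transitions and 4 transversions, so Ti/Tv = 4/4 = 1.000.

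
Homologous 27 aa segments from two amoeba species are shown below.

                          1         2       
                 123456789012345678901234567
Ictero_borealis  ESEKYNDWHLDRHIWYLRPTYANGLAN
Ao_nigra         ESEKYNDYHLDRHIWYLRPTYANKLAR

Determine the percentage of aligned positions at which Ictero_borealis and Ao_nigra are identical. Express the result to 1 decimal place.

Differing sites — 8:W/Y; 24:G/K; 27:N/R.
24 of the 27 sites match, so the percent identity is 24/27 × 100 = 88.9%.

88.9%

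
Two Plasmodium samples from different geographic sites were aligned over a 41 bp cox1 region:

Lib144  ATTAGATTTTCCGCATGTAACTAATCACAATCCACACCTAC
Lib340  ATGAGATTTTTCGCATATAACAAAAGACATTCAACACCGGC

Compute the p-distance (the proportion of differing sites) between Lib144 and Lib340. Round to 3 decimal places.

0.244

Mismatches occur at site 3 (T/G), site 11 (C/T), site 17 (G/A), site 22 (T/A), site 25 (T/A), site 26 (C/G), site 30 (A/T), site 33 (C/A), site 39 (T/G), site 40 (A/G).
There are 10 differences over 41 sites, so p = 10/41 = 0.244.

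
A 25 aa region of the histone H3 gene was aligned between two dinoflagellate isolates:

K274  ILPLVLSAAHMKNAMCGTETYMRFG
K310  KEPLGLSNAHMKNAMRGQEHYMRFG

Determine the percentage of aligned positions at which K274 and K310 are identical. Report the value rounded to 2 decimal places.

72.00%

The sequences differ at positions 1 (I/K), 2 (L/E), 5 (V/G), 8 (A/N), 16 (C/R), 18 (T/Q), 20 (T/H).
18 of the 25 sites match, so the percent identity is 18/25 × 100 = 72.00%.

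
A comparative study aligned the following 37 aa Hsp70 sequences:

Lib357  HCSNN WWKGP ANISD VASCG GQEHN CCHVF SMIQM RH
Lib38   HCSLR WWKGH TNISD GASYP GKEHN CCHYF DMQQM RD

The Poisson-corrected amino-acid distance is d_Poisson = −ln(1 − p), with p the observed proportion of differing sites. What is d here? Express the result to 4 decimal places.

The sequences differ at positions 4 (N/L), 5 (N/R), 10 (P/H), 11 (A/T), 16 (V/G), 19 (C/Y), 20 (G/P), 22 (Q/K), 29 (V/Y), 31 (S/D), 33 (I/Q), 37 (H/D).
p = 12/37 = 0.324324.
d = −ln(1 − 0.324324) = −ln(0.675676) = 0.3920.

0.3920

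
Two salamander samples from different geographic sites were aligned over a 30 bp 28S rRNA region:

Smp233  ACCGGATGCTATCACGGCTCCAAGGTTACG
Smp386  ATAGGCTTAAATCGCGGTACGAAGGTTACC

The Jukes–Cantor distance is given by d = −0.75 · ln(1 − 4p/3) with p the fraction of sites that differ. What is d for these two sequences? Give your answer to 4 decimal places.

The sequences differ at positions 2 (C/T), 3 (C/A), 6 (A/C), 8 (G/T), 9 (C/A), 10 (T/A), 14 (A/G), 18 (C/T), 19 (T/A), 21 (C/G), 30 (G/C).
p = 11/30 = 0.366667.
d = −0.75 · ln(1 − (4/3)·0.366667) = −0.75 · ln(0.511111) = −0.75 · (-0.671168) = 0.5034.

0.5034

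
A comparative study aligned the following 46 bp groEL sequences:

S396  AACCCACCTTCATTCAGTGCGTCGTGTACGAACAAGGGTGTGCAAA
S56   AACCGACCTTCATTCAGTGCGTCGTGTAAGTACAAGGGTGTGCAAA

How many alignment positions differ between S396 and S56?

3

Differing sites — 5:C/G; 29:C/A; 31:A/T.
That gives 3 mismatches out of 46 aligned sites, so the Hamming distance is 3.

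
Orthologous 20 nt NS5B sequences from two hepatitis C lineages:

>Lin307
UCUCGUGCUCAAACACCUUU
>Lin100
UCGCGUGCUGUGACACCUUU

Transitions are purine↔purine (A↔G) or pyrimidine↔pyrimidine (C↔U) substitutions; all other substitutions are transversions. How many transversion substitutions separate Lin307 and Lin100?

3

Differing sites — 3:U/G (Tv); 10:C/G (Tv); 11:A/U (Tv); 12:A/G (Ti).
Of the 4 differences, 1 transition and 3 transversions, so the answer is 3.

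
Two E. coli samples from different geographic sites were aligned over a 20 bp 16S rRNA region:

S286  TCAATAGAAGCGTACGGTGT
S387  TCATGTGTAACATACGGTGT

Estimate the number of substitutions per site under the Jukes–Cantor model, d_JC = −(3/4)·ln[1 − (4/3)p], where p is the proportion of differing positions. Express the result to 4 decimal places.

Differing sites — 4:A/T; 5:T/G; 6:A/T; 8:A/T; 10:G/A; 12:G/A.
p = 6/20 = 0.300000.
d = −0.75 · ln(1 − (4/3)·0.300000) = −0.75 · ln(0.600000) = −0.75 · (-0.510826) = 0.3831.

0.3831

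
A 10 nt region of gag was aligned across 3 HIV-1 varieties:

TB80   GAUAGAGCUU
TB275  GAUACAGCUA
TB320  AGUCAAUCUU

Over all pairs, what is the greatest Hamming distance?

6

Pairwise Hamming distances:
  TB80 vs TB275: 2
  TB80 vs TB320: 5
  TB275 vs TB320: 6
The largest is 6, between TB275 and TB320.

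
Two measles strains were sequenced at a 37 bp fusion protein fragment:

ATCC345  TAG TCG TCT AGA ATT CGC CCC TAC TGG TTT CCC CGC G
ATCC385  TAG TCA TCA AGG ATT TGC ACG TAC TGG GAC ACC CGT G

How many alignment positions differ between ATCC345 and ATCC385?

11

The sequences differ at positions 6 (G/A), 9 (T/A), 12 (A/G), 16 (C/T), 19 (C/A), 21 (C/G), 28 (T/G), 29 (T/A), 30 (T/C), 31 (C/A), 36 (C/T).
That gives 11 mismatches out of 37 aligned sites, so the Hamming distance is 11.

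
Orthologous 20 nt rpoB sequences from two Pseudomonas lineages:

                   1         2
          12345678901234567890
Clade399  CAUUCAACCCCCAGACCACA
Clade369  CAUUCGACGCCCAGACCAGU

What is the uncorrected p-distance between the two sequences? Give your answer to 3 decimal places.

The sequences differ at positions 6 (A/G), 9 (C/G), 19 (C/G), 20 (A/U).
There are 4 differences over 20 sites, so p = 4/20 = 0.200.

0.200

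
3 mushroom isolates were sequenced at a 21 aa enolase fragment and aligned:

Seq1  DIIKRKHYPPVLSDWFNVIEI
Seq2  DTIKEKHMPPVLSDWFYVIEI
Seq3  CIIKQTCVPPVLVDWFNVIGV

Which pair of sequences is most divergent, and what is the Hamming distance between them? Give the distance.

10

Pairwise Hamming distances:
  Seq1 vs Seq2: 4
  Seq1 vs Seq3: 8
  Seq2 vs Seq3: 10
The largest is 10, between Seq2 and Seq3.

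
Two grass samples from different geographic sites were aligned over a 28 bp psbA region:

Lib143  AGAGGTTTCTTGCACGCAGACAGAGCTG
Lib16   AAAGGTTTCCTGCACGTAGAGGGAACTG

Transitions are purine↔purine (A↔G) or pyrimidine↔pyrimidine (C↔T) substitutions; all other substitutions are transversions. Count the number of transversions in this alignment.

1

Differing sites — 2:G/A (Ti); 10:T/C (Ti); 17:C/T (Ti); 21:C/G (Tv); 22:A/G (Ti); 25:G/A (Ti).
Of the 6 differences, 5 transitions and 1 transversion, so the answer is 1.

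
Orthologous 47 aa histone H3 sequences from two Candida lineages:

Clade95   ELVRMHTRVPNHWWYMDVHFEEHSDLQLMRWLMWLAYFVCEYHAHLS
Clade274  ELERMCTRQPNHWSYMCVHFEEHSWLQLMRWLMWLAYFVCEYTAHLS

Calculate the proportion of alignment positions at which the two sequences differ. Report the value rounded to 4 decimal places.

0.1489

Differing sites — 3:V/E; 6:H/C; 9:V/Q; 14:W/S; 17:D/C; 25:D/W; 43:H/T.
There are 7 differences over 47 sites, so p = 7/47 = 0.1489.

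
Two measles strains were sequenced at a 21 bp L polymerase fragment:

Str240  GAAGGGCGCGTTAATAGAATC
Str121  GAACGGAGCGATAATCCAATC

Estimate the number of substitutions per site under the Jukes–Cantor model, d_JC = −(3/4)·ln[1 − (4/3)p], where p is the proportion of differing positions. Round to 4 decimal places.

0.2865

Differing sites — 4:G/C; 7:C/A; 11:T/A; 16:A/C; 17:G/C.
p = 5/21 = 0.238095.
d = −0.75 · ln(1 − (4/3)·0.238095) = −0.75 · ln(0.682540) = −0.75 · (-0.381934) = 0.2865.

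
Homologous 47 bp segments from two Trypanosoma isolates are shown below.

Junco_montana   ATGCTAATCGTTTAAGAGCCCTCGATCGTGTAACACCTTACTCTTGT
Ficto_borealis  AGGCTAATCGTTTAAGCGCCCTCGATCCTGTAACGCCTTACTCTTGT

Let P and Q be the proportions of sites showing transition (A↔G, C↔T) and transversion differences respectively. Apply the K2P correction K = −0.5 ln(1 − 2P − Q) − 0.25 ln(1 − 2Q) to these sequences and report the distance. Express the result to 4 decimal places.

0.0904

Mismatches occur at site 2 (T↔G, transversion), site 17 (A↔C, transversion), site 28 (G↔C, transversion), site 35 (A↔G, transition).
Of the 4 differences, 1 transition and 3 transversions over 47 sites: P = 1/47 = 0.021277, Q = 3/47 = 0.063830.
d = −0.5·ln(0.893616) − 0.25·ln(0.872340) = −0.5·(-0.112479) − 0.25·(-0.136576) = 0.0904.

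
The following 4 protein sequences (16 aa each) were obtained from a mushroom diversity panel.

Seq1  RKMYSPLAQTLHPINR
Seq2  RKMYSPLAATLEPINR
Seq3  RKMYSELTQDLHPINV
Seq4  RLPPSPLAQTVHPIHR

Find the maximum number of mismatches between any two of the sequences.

9

Pairwise Hamming distances:
  Seq1 vs Seq2: 2
  Seq1 vs Seq3: 4
  Seq1 vs Seq4: 5
  Seq2 vs Seq3: 6
  Seq2 vs Seq4: 7
  Seq3 vs Seq4: 9
The largest is 9, between Seq3 and Seq4.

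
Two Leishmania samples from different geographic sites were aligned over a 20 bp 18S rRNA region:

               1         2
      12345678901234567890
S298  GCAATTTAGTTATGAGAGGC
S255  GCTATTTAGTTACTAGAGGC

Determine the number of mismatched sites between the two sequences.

The sequences differ at positions 3 (A/T), 13 (T/C), 14 (G/T).
That gives 3 mismatches out of 20 aligned sites, so the Hamming distance is 3.

3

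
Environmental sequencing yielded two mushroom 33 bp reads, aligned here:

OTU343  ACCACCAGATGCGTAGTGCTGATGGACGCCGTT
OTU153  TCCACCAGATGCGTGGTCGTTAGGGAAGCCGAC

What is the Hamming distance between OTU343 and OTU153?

Mismatches occur at site 1 (A→T), site 15 (A→G), site 18 (G→C), site 19 (C→G), site 21 (G→T), site 23 (T→G), site 27 (C→A), site 32 (T→A), site 33 (T→C).
That gives 9 mismatches out of 33 aligned sites, so the Hamming distance is 9.

9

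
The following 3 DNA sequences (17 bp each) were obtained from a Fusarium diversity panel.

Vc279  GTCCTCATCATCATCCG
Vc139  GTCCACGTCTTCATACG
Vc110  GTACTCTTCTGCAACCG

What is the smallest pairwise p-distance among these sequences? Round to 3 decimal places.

0.235

Pairwise Hamming distances:
  Vc279 vs Vc139: 4
  Vc279 vs Vc110: 5
  Vc139 vs Vc110: 6
The smallest is 4 mismatches, between Vc279 and Vc139; p = 4/17 = 0.235.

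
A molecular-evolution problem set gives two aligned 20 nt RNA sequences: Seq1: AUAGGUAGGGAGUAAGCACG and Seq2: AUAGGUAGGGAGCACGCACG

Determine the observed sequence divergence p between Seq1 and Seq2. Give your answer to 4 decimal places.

0.1000

Mismatches occur at site 13 (U↔C), site 15 (A↔C).
There are 2 differences over 20 sites, so p = 2/20 = 0.1000.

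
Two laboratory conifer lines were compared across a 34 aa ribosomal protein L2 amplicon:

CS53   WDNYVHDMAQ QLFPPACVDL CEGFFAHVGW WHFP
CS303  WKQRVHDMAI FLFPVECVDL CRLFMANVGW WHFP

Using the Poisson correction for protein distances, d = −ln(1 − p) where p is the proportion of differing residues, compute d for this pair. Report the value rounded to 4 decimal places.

0.3909

Mismatches occur at site 2 (D↔K), site 3 (N↔Q), site 4 (Y↔R), site 10 (Q↔I), site 11 (Q↔F), site 15 (P↔V), site 16 (A↔E), site 22 (E↔R), site 23 (G↔L), site 25 (F↔M), site 27 (H↔N).
p = 11/34 = 0.323529.
d = −ln(1 − 0.323529) = −ln(0.676471) = 0.3909.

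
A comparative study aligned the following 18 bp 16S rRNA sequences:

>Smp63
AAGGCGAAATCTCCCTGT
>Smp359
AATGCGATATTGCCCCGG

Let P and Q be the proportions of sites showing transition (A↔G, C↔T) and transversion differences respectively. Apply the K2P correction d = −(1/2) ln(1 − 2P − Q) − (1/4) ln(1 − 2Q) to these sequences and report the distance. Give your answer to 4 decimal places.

Differing sites — 3:G/T (Tv); 8:A/T (Tv); 11:C/T (Ti); 12:T/G (Tv); 16:T/C (Ti); 18:T/G (Tv).
Of the 6 differences, 2 transitions and 4 transversions over 18 sites: P = 2/18 = 0.111111, Q = 4/18 = 0.222222.
d = −0.5·ln(0.555556) − 0.25·ln(0.555556) = −0.5·(-0.587786) − 0.25·(-0.587786) = 0.4408.

0.4408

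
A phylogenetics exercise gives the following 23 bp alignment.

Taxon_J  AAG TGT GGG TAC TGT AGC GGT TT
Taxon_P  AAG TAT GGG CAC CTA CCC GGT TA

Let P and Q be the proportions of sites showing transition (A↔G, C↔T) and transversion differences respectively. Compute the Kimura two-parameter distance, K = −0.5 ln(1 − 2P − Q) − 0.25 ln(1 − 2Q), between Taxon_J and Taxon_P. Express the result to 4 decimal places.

0.4679

Mismatches occur at site 5 (G↔A, transition), site 10 (T↔C, transition), site 13 (T↔C, transition), site 14 (G↔T, transversion), site 15 (T↔A, transversion), site 16 (A↔C, transversion), site 17 (G↔C, transversion), site 23 (T↔A, transversion).
Of the 8 differences, 3 transitions and 5 transversions over 23 sites: P = 3/23 = 0.130435, Q = 5/23 = 0.217391.
d = −0.5·ln(0.521739) − 0.25·ln(0.565218) = −0.5·(-0.650588) − 0.25·(-0.570544) = 0.4679.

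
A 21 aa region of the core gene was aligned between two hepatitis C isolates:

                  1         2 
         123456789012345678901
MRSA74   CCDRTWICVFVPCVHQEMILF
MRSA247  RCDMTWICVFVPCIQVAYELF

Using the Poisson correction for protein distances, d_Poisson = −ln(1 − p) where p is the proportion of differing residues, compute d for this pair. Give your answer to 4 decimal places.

Mismatches occur at site 1 (C↔R), site 4 (R↔M), site 14 (V↔I), site 15 (H↔Q), site 16 (Q↔V), site 17 (E↔A), site 18 (M↔Y), site 19 (I↔E).
p = 8/21 = 0.380952.
d = −ln(1 − 0.380952) = −ln(0.619048) = 0.4796.

0.4796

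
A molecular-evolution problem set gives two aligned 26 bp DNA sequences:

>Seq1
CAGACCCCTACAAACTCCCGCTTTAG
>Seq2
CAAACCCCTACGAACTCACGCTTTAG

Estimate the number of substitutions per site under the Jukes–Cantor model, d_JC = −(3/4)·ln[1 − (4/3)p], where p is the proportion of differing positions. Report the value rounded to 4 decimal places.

0.1253

Mismatches occur at site 3 (G→A), site 12 (A→G), site 18 (C→A).
p = 3/26 = 0.115385.
d = −0.75 · ln(1 − (4/3)·0.115385) = −0.75 · ln(0.846153) = −0.75 · (-0.167055) = 0.1253.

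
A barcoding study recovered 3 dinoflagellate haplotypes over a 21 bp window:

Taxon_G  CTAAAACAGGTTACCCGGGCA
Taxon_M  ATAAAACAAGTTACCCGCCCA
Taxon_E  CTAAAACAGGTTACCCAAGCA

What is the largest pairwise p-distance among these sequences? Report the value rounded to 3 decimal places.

0.238

Pairwise Hamming distances:
  Taxon_G vs Taxon_M: 4
  Taxon_G vs Taxon_E: 2
  Taxon_M vs Taxon_E: 5
The largest is 5 mismatches, between Taxon_M and Taxon_E; p = 5/21 = 0.238.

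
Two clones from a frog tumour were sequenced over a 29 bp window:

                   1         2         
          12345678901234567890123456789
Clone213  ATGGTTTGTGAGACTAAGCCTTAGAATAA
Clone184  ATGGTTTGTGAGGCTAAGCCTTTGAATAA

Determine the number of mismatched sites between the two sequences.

2

Differing sites — 13:A/G; 23:A/T.
That gives 2 mismatches out of 29 aligned sites, so the Hamming distance is 2.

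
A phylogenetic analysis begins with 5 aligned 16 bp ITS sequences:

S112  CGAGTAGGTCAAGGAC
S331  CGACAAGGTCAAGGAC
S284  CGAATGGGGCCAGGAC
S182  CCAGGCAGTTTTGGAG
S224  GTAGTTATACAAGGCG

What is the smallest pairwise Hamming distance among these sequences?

Pairwise Hamming distances:
  S112 vs S331: 2
  S112 vs S284: 4
  S112 vs S182: 8
  S112 vs S224: 8
  S331 vs S284: 5
  S331 vs S182: 9
  S331 vs S224: 10
  S284 vs S182: 10
  S284 vs S224: 10
  S182 vs S224: 10
The smallest is 2, between S112 and S331.

2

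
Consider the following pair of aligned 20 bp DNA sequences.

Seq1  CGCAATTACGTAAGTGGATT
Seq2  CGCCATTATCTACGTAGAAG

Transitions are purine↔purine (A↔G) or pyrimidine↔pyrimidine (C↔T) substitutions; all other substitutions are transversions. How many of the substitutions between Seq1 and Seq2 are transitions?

2

Differing sites — 4:A/C (Tv); 9:C/T (Ti); 10:G/C (Tv); 13:A/C (Tv); 16:G/A (Ti); 19:T/A (Tv); 20:T/G (Tv).
Of the 7 differences, 2 transitions and 5 transversions, so the answer is 2.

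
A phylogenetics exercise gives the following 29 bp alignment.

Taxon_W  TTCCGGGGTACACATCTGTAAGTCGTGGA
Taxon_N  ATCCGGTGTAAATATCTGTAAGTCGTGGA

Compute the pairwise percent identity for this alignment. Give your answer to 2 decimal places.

Mismatches occur at site 1 (T/A), site 7 (G/T), site 11 (C/A), site 13 (C/T).
25 of the 29 sites match, so the percent identity is 25/29 × 100 = 86.21%.

86.21%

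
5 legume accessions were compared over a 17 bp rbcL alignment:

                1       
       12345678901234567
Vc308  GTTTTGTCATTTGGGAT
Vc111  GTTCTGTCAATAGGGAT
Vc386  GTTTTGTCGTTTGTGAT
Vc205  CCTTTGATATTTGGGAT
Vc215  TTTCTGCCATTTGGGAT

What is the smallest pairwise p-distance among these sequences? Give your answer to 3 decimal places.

Pairwise Hamming distances:
  Vc308 vs Vc111: 3
  Vc308 vs Vc386: 2
  Vc308 vs Vc205: 4
  Vc308 vs Vc215: 3
  Vc111 vs Vc386: 5
  Vc111 vs Vc205: 7
  Vc111 vs Vc215: 4
  Vc386 vs Vc205: 6
  Vc386 vs Vc215: 5
  Vc205 vs Vc215: 5
The smallest is 2 mismatches, between Vc308 and Vc386; p = 2/17 = 0.118.

0.118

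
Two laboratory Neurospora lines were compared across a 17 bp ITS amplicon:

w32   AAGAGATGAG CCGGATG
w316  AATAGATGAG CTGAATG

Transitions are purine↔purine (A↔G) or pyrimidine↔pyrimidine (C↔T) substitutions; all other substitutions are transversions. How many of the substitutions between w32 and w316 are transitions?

2

Differing sites — 3:G/T (Tv); 12:C/T (Ti); 14:G/A (Ti).
Of the 3 differences, 2 transitions and 1 transversion, so the answer is 2.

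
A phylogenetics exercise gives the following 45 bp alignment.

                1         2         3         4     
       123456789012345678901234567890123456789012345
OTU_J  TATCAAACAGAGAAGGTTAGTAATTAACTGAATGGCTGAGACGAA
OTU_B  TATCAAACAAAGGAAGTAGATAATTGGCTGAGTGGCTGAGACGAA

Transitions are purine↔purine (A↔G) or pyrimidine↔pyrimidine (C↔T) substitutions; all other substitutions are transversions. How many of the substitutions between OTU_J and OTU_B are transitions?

8

The sequences differ at positions 10 (G/A, transition), 13 (A/G, transition), 15 (G/A, transition), 18 (T/A, transversion), 19 (A/G, transition), 20 (G/A, transition), 26 (A/G, transition), 27 (A/G, transition), 32 (A/G, transition).
Of the 9 differences, 8 transitions and 1 transversion, so the answer is 8.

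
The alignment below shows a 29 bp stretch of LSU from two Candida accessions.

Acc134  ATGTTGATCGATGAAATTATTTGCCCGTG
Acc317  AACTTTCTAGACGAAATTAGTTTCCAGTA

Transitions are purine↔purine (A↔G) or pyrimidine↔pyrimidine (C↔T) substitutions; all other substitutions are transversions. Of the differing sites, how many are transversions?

8

Mismatches occur at site 2 (T/A, transversion), site 3 (G/C, transversion), site 6 (G/T, transversion), site 7 (A/C, transversion), site 9 (C/A, transversion), site 12 (T/C, transition), site 20 (T/G, transversion), site 23 (G/T, transversion), site 26 (C/A, transversion), site 29 (G/A, transition).
Of the 10 differences, 2 transitions and 8 transversions, so the answer is 8.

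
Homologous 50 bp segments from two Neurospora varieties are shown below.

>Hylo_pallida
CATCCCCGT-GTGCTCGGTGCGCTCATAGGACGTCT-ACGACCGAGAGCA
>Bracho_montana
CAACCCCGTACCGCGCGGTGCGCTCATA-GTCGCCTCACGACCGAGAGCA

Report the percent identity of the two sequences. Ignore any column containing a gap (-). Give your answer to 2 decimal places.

87.23%

Excluding the 3 gap columns leaves 47 comparable sites.
The sequences differ at positions 3 (T/A), 11 (G/C), 12 (T/C), 15 (T/G), 31 (A/T), 34 (T/C).
41 of the 47 comparable sites match, so the percent identity is 41/47 × 100 = 87.23%.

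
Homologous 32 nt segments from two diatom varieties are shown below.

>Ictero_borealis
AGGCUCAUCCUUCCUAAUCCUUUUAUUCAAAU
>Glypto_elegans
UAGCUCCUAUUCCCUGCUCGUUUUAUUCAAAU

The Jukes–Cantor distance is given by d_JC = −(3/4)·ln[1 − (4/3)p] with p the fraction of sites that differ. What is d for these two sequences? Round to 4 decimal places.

The sequences differ at positions 1 (A/U), 2 (G/A), 7 (A/C), 9 (C/A), 10 (C/U), 12 (U/C), 16 (A/G), 17 (A/C), 20 (C/G).
p = 9/32 = 0.281250.
d = −0.75 · ln(1 − (4/3)·0.281250) = −0.75 · ln(0.625000) = −0.75 · (-0.470004) = 0.3525.

0.3525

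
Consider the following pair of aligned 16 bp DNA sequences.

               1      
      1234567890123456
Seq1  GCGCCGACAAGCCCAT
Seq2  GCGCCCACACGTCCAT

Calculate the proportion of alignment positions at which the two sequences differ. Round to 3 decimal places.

0.188

Mismatches occur at site 6 (G→C), site 10 (A→C), site 12 (C→T).
There are 3 differences over 16 sites, so p = 3/16 = 0.188.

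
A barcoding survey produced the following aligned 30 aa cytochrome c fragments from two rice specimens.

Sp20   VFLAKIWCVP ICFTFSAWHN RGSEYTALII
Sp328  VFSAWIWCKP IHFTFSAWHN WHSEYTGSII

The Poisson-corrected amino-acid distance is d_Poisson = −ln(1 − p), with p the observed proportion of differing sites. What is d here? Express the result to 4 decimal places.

0.3102

Differing sites — 3:L/S; 5:K/W; 9:V/K; 12:C/H; 21:R/W; 22:G/H; 27:A/G; 28:L/S.
p = 8/30 = 0.266667.
d = −ln(1 − 0.266667) = −ln(0.733333) = 0.3102.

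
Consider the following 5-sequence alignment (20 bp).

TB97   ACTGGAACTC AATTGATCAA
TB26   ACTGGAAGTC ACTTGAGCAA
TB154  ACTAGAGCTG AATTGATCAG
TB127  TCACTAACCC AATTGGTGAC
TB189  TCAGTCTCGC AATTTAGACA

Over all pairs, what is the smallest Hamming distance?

3

Pairwise Hamming distances:
  TB97 vs TB26: 3
  TB97 vs TB154: 4
  TB97 vs TB127: 8
  TB97 vs TB189: 10
  TB26 vs TB154: 7
  TB26 vs TB127: 11
  TB26 vs TB189: 11
  TB154 vs TB127: 10
  TB154 vs TB189: 13
  TB127 vs TB189: 10
The smallest is 3, between TB97 and TB26.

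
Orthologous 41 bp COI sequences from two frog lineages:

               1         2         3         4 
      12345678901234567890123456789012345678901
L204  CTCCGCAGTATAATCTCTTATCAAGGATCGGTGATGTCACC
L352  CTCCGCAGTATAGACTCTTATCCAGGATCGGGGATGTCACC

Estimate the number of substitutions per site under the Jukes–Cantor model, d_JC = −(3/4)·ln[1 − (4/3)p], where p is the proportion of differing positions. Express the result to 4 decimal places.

0.1045

Mismatches occur at site 13 (A↔G), site 14 (T↔A), site 23 (A↔C), site 32 (T↔G).
p = 4/41 = 0.097561.
d = −0.75 · ln(1 − (4/3)·0.097561) = −0.75 · ln(0.869919) = −0.75 · (-0.139355) = 0.1045.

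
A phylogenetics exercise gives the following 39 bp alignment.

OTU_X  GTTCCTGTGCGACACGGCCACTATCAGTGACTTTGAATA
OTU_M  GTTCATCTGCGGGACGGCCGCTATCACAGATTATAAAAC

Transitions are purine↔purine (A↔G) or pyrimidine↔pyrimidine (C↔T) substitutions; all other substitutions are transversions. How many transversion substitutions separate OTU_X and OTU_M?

The sequences differ at positions 5 (C/A, transversion), 7 (G/C, transversion), 12 (A/G, transition), 13 (C/G, transversion), 20 (A/G, transition), 27 (G/C, transversion), 28 (T/A, transversion), 31 (C/T, transition), 33 (T/A, transversion), 35 (G/A, transition), 38 (T/A, transversion), 39 (A/C, transversion).
Of the 12 differences, 4 transitions and 8 transversions, so the answer is 8.

8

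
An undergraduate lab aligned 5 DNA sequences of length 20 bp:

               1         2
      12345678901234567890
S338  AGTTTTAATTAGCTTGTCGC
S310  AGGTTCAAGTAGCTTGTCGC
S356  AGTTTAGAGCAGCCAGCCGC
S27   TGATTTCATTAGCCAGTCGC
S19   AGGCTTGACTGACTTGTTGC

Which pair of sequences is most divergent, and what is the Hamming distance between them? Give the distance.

Pairwise Hamming distances:
  S338 vs S310: 3
  S338 vs S356: 7
  S338 vs S27: 5
  S338 vs S19: 7
  S310 vs S356: 7
  S310 vs S27: 7
  S310 vs S19: 7
  S356 vs S27: 7
  S356 vs S19: 11
  S27 vs S19: 10
The largest is 11, between S356 and S19.

11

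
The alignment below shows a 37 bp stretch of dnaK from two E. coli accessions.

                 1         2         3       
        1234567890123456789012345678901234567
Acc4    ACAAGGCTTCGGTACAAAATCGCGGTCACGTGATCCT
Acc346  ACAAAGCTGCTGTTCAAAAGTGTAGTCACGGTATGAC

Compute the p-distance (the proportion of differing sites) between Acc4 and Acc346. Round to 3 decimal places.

0.351

Mismatches occur at site 5 (G↔A), site 9 (T↔G), site 11 (G↔T), site 14 (A↔T), site 20 (T↔G), site 21 (C↔T), site 23 (C↔T), site 24 (G↔A), site 31 (T↔G), site 32 (G↔T), site 35 (C↔G), site 36 (C↔A), site 37 (T↔C).
There are 13 differences over 37 sites, so p = 13/37 = 0.351.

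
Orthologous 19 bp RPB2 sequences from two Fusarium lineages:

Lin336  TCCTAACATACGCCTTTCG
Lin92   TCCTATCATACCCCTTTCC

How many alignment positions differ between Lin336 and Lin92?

3

Differing sites — 6:A/T; 12:G/C; 19:G/C.
That gives 3 mismatches out of 19 aligned sites, so the Hamming distance is 3.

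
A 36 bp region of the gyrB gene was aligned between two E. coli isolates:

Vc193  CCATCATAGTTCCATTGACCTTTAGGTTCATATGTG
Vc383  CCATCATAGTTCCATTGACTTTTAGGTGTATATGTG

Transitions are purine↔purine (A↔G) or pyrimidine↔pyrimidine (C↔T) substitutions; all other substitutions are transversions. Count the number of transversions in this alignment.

Differing sites — 20:C/T (Ti); 28:T/G (Tv); 29:C/T (Ti).
Of the 3 differences, 2 transitions and 1 transversion, so the answer is 1.

1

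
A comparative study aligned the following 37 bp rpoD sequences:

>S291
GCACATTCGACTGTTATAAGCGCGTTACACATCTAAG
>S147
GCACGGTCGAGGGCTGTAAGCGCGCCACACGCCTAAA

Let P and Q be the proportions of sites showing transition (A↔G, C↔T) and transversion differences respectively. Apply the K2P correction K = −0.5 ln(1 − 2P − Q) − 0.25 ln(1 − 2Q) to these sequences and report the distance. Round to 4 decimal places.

The sequences differ at positions 5 (A/G, transition), 6 (T/G, transversion), 11 (C/G, transversion), 12 (T/G, transversion), 14 (T/C, transition), 16 (A/G, transition), 25 (T/C, transition), 26 (T/C, transition), 31 (A/G, transition), 32 (T/C, transition), 37 (G/A, transition).
Of the 11 differences, 8 transitions and 3 transversions over 37 sites: P = 8/37 = 0.216216, Q = 3/37 = 0.081081.
d = −0.5·ln(0.486487) − 0.25·ln(0.837838) = −0.5·(-0.720545) − 0.25·(-0.176931) = 0.4045.

0.4045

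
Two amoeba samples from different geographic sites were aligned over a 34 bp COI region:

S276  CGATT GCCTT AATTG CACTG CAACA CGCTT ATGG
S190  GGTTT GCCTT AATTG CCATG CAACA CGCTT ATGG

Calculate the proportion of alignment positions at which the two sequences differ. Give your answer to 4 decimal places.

The sequences differ at positions 1 (C/G), 3 (A/T), 17 (A/C), 18 (C/A).
There are 4 differences over 34 sites, so p = 4/34 = 0.1176.

0.1176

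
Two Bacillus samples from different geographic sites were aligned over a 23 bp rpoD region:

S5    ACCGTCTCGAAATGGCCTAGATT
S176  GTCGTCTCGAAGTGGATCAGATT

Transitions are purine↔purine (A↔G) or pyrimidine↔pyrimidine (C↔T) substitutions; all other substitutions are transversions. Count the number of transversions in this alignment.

1

The sequences differ at positions 1 (A/G, transition), 2 (C/T, transition), 12 (A/G, transition), 16 (C/A, transversion), 17 (C/T, transition), 18 (T/C, transition).
Of the 6 differences, 5 transitions and 1 transversion, so the answer is 1.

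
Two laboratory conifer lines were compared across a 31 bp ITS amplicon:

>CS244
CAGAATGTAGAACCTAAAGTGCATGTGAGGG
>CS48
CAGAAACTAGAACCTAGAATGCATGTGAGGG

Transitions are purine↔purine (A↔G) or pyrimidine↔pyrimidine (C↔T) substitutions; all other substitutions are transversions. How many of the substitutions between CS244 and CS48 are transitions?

2

Differing sites — 6:T/A (Tv); 7:G/C (Tv); 17:A/G (Ti); 19:G/A (Ti).
Of the 4 differences, 2 transitions and 2 transversions, so the answer is 2.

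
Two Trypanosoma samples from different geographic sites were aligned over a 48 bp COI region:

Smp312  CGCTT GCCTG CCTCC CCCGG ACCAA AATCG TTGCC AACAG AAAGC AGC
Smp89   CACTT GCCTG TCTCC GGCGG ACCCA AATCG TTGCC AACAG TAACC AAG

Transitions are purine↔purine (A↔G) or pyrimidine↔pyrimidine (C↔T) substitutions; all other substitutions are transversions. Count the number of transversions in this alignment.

6

The sequences differ at positions 2 (G/A, transition), 11 (C/T, transition), 16 (C/G, transversion), 17 (C/G, transversion), 24 (A/C, transversion), 41 (A/T, transversion), 44 (G/C, transversion), 47 (G/A, transition), 48 (C/G, transversion).
Of the 9 differences, 3 transitions and 6 transversions, so the answer is 6.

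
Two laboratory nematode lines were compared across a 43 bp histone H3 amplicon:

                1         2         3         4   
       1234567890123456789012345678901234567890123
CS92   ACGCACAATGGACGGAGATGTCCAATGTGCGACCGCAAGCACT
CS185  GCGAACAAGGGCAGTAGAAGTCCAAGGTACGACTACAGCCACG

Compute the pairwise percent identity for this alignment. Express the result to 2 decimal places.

67.44%

Differing sites — 1:A/G; 4:C/A; 9:T/G; 12:A/C; 13:C/A; 15:G/T; 19:T/A; 26:T/G; 29:G/A; 34:C/T; 35:G/A; 38:A/G; 39:G/C; 43:T/G.
29 of the 43 sites match, so the percent identity is 29/43 × 100 = 67.44%.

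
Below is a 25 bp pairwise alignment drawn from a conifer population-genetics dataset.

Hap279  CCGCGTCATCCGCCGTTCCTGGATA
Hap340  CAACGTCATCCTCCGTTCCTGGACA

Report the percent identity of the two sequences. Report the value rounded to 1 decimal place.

The sequences differ at positions 2 (C/A), 3 (G/A), 12 (G/T), 24 (T/C).
21 of the 25 sites match, so the percent identity is 21/25 × 100 = 84.0%.

84.0%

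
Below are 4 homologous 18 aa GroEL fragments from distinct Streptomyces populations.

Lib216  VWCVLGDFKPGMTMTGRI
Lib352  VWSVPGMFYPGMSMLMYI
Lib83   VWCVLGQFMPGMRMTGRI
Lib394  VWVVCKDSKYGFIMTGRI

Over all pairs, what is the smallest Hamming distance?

Pairwise Hamming distances:
  Lib216 vs Lib352: 8
  Lib216 vs Lib83: 3
  Lib216 vs Lib394: 7
  Lib352 vs Lib83: 8
  Lib352 vs Lib394: 12
  Lib83 vs Lib394: 9
The smallest is 3, between Lib216 and Lib83.

3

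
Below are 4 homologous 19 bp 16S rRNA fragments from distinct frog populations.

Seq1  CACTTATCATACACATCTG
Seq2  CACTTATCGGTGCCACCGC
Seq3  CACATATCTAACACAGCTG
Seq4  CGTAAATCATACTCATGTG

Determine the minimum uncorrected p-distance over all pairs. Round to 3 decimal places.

Pairwise Hamming distances:
  Seq1 vs Seq2: 8
  Seq1 vs Seq3: 4
  Seq1 vs Seq4: 6
  Seq2 vs Seq3: 9
  Seq2 vs Seq4: 13
  Seq3 vs Seq4: 8
The smallest is 4 mismatches, between Seq1 and Seq3; p = 4/19 = 0.211.

0.211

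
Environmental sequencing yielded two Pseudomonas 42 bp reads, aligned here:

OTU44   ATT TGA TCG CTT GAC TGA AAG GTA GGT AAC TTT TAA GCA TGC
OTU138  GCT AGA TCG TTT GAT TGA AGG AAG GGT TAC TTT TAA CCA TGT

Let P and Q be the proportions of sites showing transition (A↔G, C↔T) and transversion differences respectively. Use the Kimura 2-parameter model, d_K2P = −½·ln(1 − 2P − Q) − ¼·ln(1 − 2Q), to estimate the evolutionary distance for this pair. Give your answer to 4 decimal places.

The sequences differ at positions 1 (A/G, transition), 2 (T/C, transition), 4 (T/A, transversion), 10 (C/T, transition), 15 (C/T, transition), 20 (A/G, transition), 22 (G/A, transition), 23 (T/A, transversion), 24 (A/G, transition), 28 (A/T, transversion), 37 (G/C, transversion), 42 (C/T, transition).
Of the 12 differences, 8 transitions and 4 transversions over 42 sites: P = 8/42 = 0.190476, Q = 4/42 = 0.095238.
d = −0.5·ln(0.523810) − 0.25·ln(0.809524) = −0.5·(-0.646626) − 0.25·(-0.211309) = 0.3761.

0.3761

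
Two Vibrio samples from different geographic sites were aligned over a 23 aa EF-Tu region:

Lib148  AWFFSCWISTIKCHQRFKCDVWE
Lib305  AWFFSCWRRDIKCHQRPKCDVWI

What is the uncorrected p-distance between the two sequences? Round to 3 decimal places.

0.217

Differing sites — 8:I/R; 9:S/R; 10:T/D; 17:F/P; 23:E/I.
There are 5 differences over 23 sites, so p = 5/23 = 0.217.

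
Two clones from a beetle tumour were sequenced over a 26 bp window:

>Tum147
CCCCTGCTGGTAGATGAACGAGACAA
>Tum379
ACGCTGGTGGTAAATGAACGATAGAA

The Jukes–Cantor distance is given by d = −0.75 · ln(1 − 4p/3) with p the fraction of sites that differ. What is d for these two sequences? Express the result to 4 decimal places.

0.2758

Mismatches occur at site 1 (C/A), site 3 (C/G), site 7 (C/G), site 13 (G/A), site 22 (G/T), site 24 (C/G).
p = 6/26 = 0.230769.
d = −0.75 · ln(1 − (4/3)·0.230769) = −0.75 · ln(0.692308) = −0.75 · (-0.367724) = 0.2758.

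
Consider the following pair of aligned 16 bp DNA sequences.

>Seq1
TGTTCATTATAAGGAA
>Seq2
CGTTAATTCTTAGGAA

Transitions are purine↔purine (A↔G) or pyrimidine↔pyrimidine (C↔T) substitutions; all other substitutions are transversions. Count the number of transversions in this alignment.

3

The sequences differ at positions 1 (T/C, transition), 5 (C/A, transversion), 9 (A/C, transversion), 11 (A/T, transversion).
Of the 4 differences, 1 transition and 3 transversions, so the answer is 3.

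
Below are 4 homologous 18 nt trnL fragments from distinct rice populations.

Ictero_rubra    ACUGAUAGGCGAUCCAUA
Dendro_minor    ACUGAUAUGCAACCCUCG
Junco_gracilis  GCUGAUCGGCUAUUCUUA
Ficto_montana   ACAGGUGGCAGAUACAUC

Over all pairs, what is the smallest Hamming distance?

Pairwise Hamming distances:
  Ictero_rubra vs Dendro_minor: 6
  Ictero_rubra vs Junco_gracilis: 5
  Ictero_rubra vs Ficto_montana: 7
  Dendro_minor vs Junco_gracilis: 8
  Dendro_minor vs Ficto_montana: 12
  Junco_gracilis vs Ficto_montana: 10
The smallest is 5, between Ictero_rubra and Junco_gracilis.

5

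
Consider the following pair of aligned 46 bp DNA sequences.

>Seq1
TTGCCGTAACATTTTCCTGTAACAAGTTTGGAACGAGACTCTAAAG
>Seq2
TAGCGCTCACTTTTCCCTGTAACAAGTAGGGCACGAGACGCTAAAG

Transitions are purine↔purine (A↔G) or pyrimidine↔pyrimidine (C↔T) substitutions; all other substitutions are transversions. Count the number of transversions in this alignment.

9

Differing sites — 2:T/A (Tv); 5:C/G (Tv); 6:G/C (Tv); 8:A/C (Tv); 11:A/T (Tv); 15:T/C (Ti); 28:T/A (Tv); 29:T/G (Tv); 32:A/C (Tv); 40:T/G (Tv).
Of the 10 differences, 1 transition and 9 transversions, so the answer is 9.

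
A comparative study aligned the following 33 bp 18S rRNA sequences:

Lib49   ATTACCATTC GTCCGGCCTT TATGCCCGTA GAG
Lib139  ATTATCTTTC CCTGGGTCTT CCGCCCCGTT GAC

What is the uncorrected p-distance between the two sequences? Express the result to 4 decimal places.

Mismatches occur at site 5 (C/T), site 7 (A/T), site 11 (G/C), site 12 (T/C), site 13 (C/T), site 14 (C/G), site 17 (C/T), site 21 (T/C), site 22 (A/C), site 23 (T/G), site 24 (G/C), site 30 (A/T), site 33 (G/C).
There are 13 differences over 33 sites, so p = 13/33 = 0.3939.

0.3939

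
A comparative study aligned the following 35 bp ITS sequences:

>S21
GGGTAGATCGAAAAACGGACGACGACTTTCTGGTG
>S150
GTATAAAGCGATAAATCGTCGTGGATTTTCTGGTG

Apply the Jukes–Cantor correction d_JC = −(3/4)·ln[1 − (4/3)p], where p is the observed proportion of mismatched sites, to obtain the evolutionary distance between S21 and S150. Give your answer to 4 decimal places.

Mismatches occur at site 2 (G→T), site 3 (G→A), site 6 (G→A), site 8 (T→G), site 12 (A→T), site 16 (C→T), site 17 (G→C), site 19 (A→T), site 22 (A→T), site 23 (C→G), site 26 (C→T).
p = 11/35 = 0.314286.
d = −0.75 · ln(1 − (4/3)·0.314286) = −0.75 · ln(0.580952) = −0.75 · (-0.543087) = 0.4073.

0.4073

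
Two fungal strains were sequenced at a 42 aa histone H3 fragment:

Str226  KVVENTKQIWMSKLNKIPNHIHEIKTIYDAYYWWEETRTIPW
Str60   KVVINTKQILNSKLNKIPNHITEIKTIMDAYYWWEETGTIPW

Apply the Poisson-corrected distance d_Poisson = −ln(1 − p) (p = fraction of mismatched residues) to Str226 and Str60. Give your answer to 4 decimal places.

Differing sites — 4:E/I; 10:W/L; 11:M/N; 22:H/T; 28:Y/M; 38:R/G.
p = 6/42 = 0.142857.
d = −ln(1 − 0.142857) = −ln(0.857143) = 0.1542.

0.1542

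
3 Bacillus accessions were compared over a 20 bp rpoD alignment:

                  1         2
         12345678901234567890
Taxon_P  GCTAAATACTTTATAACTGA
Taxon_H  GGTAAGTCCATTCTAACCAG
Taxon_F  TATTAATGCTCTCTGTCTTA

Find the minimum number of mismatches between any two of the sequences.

8

Pairwise Hamming distances:
  Taxon_P vs Taxon_H: 8
  Taxon_P vs Taxon_F: 9
  Taxon_H vs Taxon_F: 12
The smallest is 8, between Taxon_P and Taxon_H.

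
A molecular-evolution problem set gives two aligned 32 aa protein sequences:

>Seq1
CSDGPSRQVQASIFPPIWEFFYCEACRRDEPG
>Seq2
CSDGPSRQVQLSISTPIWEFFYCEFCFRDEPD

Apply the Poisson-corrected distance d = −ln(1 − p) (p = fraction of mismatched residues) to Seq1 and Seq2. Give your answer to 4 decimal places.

Differing sites — 11:A/L; 14:F/S; 15:P/T; 25:A/F; 27:R/F; 32:G/D.
p = 6/32 = 0.187500.
d = −ln(1 − 0.187500) = −ln(0.812500) = 0.2076.

0.2076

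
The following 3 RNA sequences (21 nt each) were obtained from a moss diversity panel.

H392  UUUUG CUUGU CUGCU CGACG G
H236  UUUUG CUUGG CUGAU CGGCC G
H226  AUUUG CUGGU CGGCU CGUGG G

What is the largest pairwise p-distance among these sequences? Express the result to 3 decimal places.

0.381

Pairwise Hamming distances:
  H392 vs H236: 4
  H392 vs H226: 5
  H236 vs H226: 8
The largest is 8 mismatches, between H236 and H226; p = 8/21 = 0.381.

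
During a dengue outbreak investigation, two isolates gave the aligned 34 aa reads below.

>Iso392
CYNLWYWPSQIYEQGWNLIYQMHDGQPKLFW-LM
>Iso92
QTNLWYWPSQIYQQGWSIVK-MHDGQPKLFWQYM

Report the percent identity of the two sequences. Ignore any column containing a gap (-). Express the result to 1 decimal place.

75.0%

Excluding the 2 gap columns leaves 32 comparable sites.
The sequences differ at positions 1 (C/Q), 2 (Y/T), 13 (E/Q), 17 (N/S), 18 (L/I), 19 (I/V), 20 (Y/K), 33 (L/Y).
24 of the 32 comparable sites match, so the percent identity is 24/32 × 100 = 75.0%.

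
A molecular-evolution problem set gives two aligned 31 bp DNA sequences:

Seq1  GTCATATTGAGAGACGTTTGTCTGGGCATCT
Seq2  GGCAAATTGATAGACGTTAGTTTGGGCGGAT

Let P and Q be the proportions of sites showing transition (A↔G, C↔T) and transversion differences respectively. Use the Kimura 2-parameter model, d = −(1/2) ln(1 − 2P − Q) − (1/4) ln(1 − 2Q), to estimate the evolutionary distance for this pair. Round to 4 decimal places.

0.3171

Mismatches occur at site 2 (T/G, transversion), site 5 (T/A, transversion), site 11 (G/T, transversion), site 19 (T/A, transversion), site 22 (C/T, transition), site 28 (A/G, transition), site 29 (T/G, transversion), site 30 (C/A, transversion).
Of the 8 differences, 2 transitions and 6 transversions over 31 sites: P = 2/31 = 0.064516, Q = 6/31 = 0.193548.
d = −0.5·ln(0.677420) − 0.25·ln(0.612904) = −0.5·(-0.389464) − 0.25·(-0.489547) = 0.3171.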